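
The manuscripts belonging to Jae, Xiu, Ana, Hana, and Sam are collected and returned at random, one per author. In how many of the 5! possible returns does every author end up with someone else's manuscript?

44

This is the derangement count D_5: permutations of 5 items with no fixed point.
By inclusion–exclusion this is Σ_{j=0}^{5} (−1)^j C(5,j)·(5−j)!.
Computing: 120 − 120 + 60 − 20 + 5 − 1 = 44.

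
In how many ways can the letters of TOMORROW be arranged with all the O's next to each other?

360

Treat the 3 copies of O as a single block. The multiset to arrange is then {OOO, M, R, R, T, W}, 6 items in all.
That gives (6)!/(2!) = 360 arrangements.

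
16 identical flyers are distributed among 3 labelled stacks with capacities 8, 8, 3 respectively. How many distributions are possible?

Without the upper bounds there are C(18,2) = 153 ways to split 16 among 3 stacks.
Subtract solutions that violate a single cap (substitute x_i' = x_i − (cap_i+1)): x_1 ≥ 9 gives C(9,2) = 36; x_2 ≥ 9 gives C(9,2) = 36; x_3 ≥ 4 gives C(14,2) = 91. Together 163.
Add back pairs where two caps are both exceeded: 0 + 10 + 10 = 20.
By inclusion–exclusion the count is 153 − 163 + 20 = 10.

10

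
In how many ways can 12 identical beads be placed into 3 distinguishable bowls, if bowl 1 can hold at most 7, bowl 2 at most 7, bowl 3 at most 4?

25

Ignoring the caps, the number of non-negative solutions to x_1+…+x_3 = 12 is C(14,2) = 91.
Subtract solutions that violate a single cap (substitute x_i' = x_i − (cap_i+1)): x_1 ≥ 8 gives C(6,2) = 15; x_2 ≥ 8 gives C(6,2) = 15; x_3 ≥ 5 gives C(9,2) = 36. Together 66.
No two caps can be exceeded simultaneously, so the pair terms are all 0.
By inclusion–exclusion the count is 91 − 66 + 0 = 25.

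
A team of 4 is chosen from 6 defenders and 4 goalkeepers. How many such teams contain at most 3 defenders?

Split by how many defenders are chosen (0 through 3).
Sum: C(6,0)·C(4,4) + C(6,1)·C(4,3) + C(6,2)·C(4,2) + C(6,3)·C(4,1) = 1 + 24 + 90 + 80 = 195.

195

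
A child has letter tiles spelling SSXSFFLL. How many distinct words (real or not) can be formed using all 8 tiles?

1680

The 8 letters of SSXSFFLL have repeats: F appearing twice, L appearing twice, and S appearing 3 times.
So there are 8! / (3!·2!·2!) = 1680 distinguishable arrangements.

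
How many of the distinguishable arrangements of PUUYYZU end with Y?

Fix Y in the last position and arrange the remaining 6 letters.
Those 6 letters have U appearing 3 times, giving (6)!/(3!) = 120.

120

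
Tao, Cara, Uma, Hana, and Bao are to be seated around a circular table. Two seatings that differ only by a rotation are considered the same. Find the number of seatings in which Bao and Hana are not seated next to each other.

12

Without the restriction there are (4)! = 24 seatings.
Seatings with Bao beside Hana: treat them as a block with 2 internal orders, giving 2 × (3)! = 12.
Subtracting, 24 − 12 = 12.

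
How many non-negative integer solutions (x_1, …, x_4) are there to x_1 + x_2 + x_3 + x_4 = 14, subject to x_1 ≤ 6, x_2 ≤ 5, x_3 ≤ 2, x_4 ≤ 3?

By stars and bars, unrestricted non-negative solutions to x_1+…+x_4 = 14 number C(14+3,3) = 680.
Subtract solutions that violate a single cap (substitute x_i' = x_i − (cap_i+1)): x_1 ≥ 7 gives C(10,3) = 120; x_2 ≥ 6 gives C(11,3) = 165; x_3 ≥ 3 gives C(14,3) = 364; x_4 ≥ 4 gives C(13,3) = 286. Together 935.
Add back pairs where two caps are both exceeded: 4 + 35 + 20 + 56 + 35 + 120 = 270.
Subtract triples: 0 + 0 + 1 + 4 = 5.
By inclusion–exclusion the count is 680 − 935 + 270 − 5 = 10.

10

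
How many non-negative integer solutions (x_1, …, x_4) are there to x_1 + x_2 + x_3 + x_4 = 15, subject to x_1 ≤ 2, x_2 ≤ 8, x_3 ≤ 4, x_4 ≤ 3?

10

Ignoring the caps, the number of non-negative solutions to x_1+…+x_4 = 15 is C(18,3) = 816.
Subtract solutions that violate a single cap (substitute x_i' = x_i − (cap_i+1)): x_1 ≥ 3 gives C(15,3) = 455; x_2 ≥ 9 gives C(9,3) = 84; x_3 ≥ 5 gives C(13,3) = 286; x_4 ≥ 4 gives C(14,3) = 364. Together 1189.
Add back pairs where two caps are both exceeded: 20 + 120 + 165 + 4 + 10 + 84 = 403.
Subtract triples: 0 + 0 + 20 + 0 = 20.
By inclusion–exclusion the count is 816 − 1189 + 403 − 20 = 10.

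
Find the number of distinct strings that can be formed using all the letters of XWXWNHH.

The 7 letters of XWXWNHH have repeats: H appearing twice, W appearing twice, and X appearing twice.
So there are 7! / (2!·2!·2!) = 630 distinguishable arrangements.

630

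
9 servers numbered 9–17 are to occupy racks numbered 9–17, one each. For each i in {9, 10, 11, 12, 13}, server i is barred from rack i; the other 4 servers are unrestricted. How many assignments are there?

Let Aᵢ (for 9 ≤ i ≤ 13) be the placements that put server i in its forbidden rack. Any j of these fix j positions, leaving (9−j)! ways to fill the rest, and there are C(5,j) ways to pick which j.
By inclusion–exclusion, the number of valid placements is Σ_{j=0}^{5} (−1)^j C(5,j)·(9−j)!.
Computing: 362880 − 201600 + 50400 − 7200 + 600 − 24 = 205056.

205056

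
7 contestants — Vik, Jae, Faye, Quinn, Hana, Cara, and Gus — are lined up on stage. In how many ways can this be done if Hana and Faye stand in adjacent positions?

Treat {Hana, Faye} as a single unit. There are 6 units to order, and the pair itself can be ordered 2 ways.
So the count is 2·(6)! = 1440.

1440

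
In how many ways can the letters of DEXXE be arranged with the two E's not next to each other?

There are 5!/(2!·2!) = 30 arrangements of DEXXE in total.
Arrangements with the E's together: treat EE as one letter, giving (4)!/(2!) = 12.
Subtracting, 30 − 12 = 18 arrangements keep the E's apart.

18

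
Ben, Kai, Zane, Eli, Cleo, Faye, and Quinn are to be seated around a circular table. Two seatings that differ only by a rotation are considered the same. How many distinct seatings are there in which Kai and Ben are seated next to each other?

Treat {Kai, Ben} as one unit (2 internal orders) and seat the resulting 6 units around the table: (5)! circular arrangements.
So 2 × (5)! = 2 × 120 = 240.

240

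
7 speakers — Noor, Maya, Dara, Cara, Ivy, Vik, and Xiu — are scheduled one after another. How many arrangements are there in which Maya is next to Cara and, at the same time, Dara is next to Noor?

480

Treat {Maya,Cara} as one block (2 orders) and {Dara,Noor} as another (2 orders).
That leaves 5 units to arrange: 2 × 2 × 5! = 4 × 120 = 480.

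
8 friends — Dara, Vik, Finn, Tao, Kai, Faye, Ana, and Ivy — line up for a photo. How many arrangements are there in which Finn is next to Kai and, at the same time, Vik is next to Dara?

Treat {Finn,Kai} as one block (2 orders) and {Vik,Dara} as another (2 orders).
That leaves 6 units to arrange: 2 × 2 × 6! = 4 × 720 = 2880.

2880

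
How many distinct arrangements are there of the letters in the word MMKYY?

30

Letter multiplicities in MMKYY: K×1, M×2, Y×2.
So there are 5! / (2!·2!) = 30 distinguishable arrangements.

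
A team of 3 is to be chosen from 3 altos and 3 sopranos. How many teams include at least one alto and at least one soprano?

Unrestricted: C(6,3) = 20 ways to pick any 3 of the 6.
Selections missing a whole group: no altos → C(3,3) = 1; no sopranos → C(3,3) = 1.
Both groups omitted at once is impossible, so 20 − 2 = 18.

18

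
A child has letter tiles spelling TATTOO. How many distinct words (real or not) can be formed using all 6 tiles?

60

Letter multiplicities in TATTOO: A×1, O×2, T×3.
So there are 6! / (3!·2!) = 60 distinguishable arrangements.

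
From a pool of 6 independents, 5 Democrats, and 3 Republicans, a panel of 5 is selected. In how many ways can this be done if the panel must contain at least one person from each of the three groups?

Total 5-person selections from all 14: C(14,5) = 2002.
Selections missing a whole group: no independents → C(8,5) = 56; no Democrats → C(9,5) = 126; no Republicans → C(11,5) = 462.
Add back selections omitting two groups (i.e. drawn from a single group): C(6,5) + C(5,5) + C(3,5) = 7.
By inclusion–exclusion: 2002 − 644 + 7 = 1365.

1365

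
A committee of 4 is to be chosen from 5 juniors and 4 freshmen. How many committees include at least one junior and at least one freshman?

Unrestricted: C(9,4) = 126 ways to pick any 4 of the 9.
Selections missing a whole group: no juniors → C(4,4) = 1; no freshmen → C(5,4) = 5.
Both groups omitted at once is impossible, so 126 − 6 = 120.

120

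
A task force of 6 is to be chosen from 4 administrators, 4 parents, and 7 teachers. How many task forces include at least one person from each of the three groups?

Unrestricted: C(15,6) = 5005 ways to pick any 6 of the 15.
Subtract selections that omit an entire group: no administrators → C(11,6) = 462; no parents → C(11,6) = 462; no teachers → C(8,6) = 28.
Add back selections omitting two groups (i.e. drawn from a single group): C(4,6) + C(4,6) + C(7,6) = 7.
By inclusion–exclusion: 5005 − 952 + 7 = 4060.

4060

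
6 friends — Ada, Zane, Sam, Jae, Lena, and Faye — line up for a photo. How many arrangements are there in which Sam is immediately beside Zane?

Place the 4 others and the Sam-Zane pair as 5 objects in a line; the pair has 2 internal arrangements.
That gives 2 × 5! = 2 × 120 = 240.

240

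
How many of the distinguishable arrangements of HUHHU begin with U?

With the first slot taken by U, it remains to arrange the other 4 letters (HHHU).
Those 4 letters have H appearing 3 times, giving (4)!/(3!) = 4.

4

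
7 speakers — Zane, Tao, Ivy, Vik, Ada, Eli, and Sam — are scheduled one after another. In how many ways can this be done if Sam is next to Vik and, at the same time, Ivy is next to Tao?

Treat {Sam,Vik} as one block (2 orders) and {Ivy,Tao} as another (2 orders).
That leaves 5 units to arrange: 2 × 2 × 5! = 4 × 120 = 480.

480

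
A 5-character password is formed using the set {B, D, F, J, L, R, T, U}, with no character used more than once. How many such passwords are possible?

This is a permutation of 5 out of 8: P(8,5) = 8!/3!.
8 × 7 × 6 × 5 × 4 = 6720.

6720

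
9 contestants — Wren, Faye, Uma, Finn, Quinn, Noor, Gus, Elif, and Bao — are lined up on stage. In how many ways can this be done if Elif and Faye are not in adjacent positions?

Of the 9! = 362880 arrangements, those with Elif and Faye adjacent number 2 × 8! = 80640 (treat the pair as a block with 2 internal orders).
So 362880 − 80640 = 282240 arrangements keep them apart.

282240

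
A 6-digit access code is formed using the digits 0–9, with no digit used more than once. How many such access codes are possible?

Choose and order 6 of the 10 symbols: the first digit has 10 options, the next 9, and so on down to 5.
That product is 10 × 9 × 8 × 7 × 6 × 5 = 151200.

151200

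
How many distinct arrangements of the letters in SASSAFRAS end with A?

840

Fix A in the last position and arrange the remaining 8 letters.
Those 8 letters have A appearing twice and S appearing 4 times, giving (8)!/(4!·2!) = 840.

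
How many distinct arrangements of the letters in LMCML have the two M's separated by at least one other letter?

Total arrangements of LMCML: 5!/(2!·2!) = 30.
If the two M's are adjacent, glue them into one block, leaving 4 items to arrange: (4)!/(2!) = 12 ways.
Subtracting, 30 − 12 = 18 arrangements keep the M's apart.

18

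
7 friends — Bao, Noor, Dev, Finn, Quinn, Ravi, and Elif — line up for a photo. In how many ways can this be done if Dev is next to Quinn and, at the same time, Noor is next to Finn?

480

Treat {Dev,Quinn} as one block (2 orders) and {Noor,Finn} as another (2 orders).
That leaves 5 units to arrange: 2 × 2 × 5! = 4 × 120 = 480.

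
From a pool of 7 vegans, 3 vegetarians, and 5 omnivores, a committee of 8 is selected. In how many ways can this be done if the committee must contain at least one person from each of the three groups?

With no constraint there are C(15,8) = 6435 possible selections.
Selections missing a whole group: no vegans → C(8,8) = 1; no vegetarians → C(12,8) = 495; no omnivores → C(10,8) = 45.
Add back selections omitting two groups (i.e. drawn from a single group): C(7,8) + C(3,8) + C(5,8) = 0.
By inclusion–exclusion: 6435 − 541 + 0 = 5894.

5894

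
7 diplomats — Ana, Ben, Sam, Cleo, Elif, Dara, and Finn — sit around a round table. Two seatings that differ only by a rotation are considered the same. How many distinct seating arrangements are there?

720

Fix one person's seat to break rotational symmetry; the remaining 6 people can be arranged in (6)! = 720 ways.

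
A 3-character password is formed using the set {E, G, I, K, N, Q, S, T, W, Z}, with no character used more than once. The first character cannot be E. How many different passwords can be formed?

The first character has 10−1 = 9 choices (anything except E).
The remaining 2 characters are filled from the other 9 symbols without repetition: 9 × 8 = 72.
Total: 9 × 72 = 648.

648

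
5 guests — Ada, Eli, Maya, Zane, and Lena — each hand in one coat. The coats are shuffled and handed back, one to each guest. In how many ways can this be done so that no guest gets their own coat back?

44

This is the derangement count D_5: permutations of 5 items with no fixed point.
By inclusion–exclusion this is Σ_{j=0}^{5} (−1)^j C(5,j)·(5−j)!.
Computing: 120 − 120 + 60 − 20 + 5 − 1 = 44.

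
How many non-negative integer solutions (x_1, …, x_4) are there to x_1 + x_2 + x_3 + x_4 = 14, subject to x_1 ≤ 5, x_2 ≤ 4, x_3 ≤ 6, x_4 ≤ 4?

Without the upper bounds there are C(17,3) = 680 ways to split 14 among 4 variables.
Subtract solutions that violate a single cap (substitute x_i' = x_i − (cap_i+1)): x_1 ≥ 6 gives C(11,3) = 165; x_2 ≥ 5 gives C(12,3) = 220; x_3 ≥ 7 gives C(10,3) = 120; x_4 ≥ 5 gives C(12,3) = 220. Together 725.
Add back pairs where two caps are both exceeded: 20 + 4 + 20 + 10 + 35 + 10 = 99.
By inclusion–exclusion the count is 680 − 725 + 99 = 54.

54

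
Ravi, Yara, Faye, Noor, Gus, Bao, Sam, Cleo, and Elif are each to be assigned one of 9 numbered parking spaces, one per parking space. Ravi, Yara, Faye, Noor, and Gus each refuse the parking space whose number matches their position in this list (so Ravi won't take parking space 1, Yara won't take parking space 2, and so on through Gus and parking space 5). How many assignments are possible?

Let Aᵢ (for 1 ≤ i ≤ 5) be the placements that put person i in their forbidden parking space. Any j of these fix j positions, leaving (9−j)! ways to fill the rest, and there are C(5,j) ways to pick which j.
By inclusion–exclusion, the number of valid placements is Σ_{j=0}^{5} (−1)^j C(5,j)·(9−j)!.
Computing: 362880 − 201600 + 50400 − 7200 + 600 − 24 = 205056.

205056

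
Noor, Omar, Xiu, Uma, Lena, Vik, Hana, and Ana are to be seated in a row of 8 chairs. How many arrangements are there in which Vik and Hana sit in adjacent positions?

Treat {Vik, Hana} as a single unit. There are 7 units to order, and the pair itself can be ordered 2 ways.
So the count is 2·(7)! = 10080.

10080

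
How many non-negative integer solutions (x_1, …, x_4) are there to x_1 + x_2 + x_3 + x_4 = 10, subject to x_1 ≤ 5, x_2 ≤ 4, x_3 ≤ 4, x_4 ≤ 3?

Ignoring the caps, the number of non-negative solutions to x_1+…+x_4 = 10 is C(13,3) = 286.
Subtract solutions that violate a single cap (substitute x_i' = x_i − (cap_i+1)): x_1 ≥ 6 gives C(7,3) = 35; x_2 ≥ 5 gives C(8,3) = 56; x_3 ≥ 5 gives C(8,3) = 56; x_4 ≥ 4 gives C(9,3) = 84. Together 231.
Add back pairs where two caps are both exceeded: 0 + 0 + 1 + 1 + 4 + 4 = 10.
By inclusion–exclusion the count is 286 − 231 + 10 = 65.

65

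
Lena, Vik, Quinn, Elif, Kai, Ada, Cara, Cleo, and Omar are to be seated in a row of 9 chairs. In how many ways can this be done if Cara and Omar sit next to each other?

80640

Glue Cara and Omar into one block (2 internal orders), leaving 8 units to arrange in a row.
That gives 2 × 8! = 2 × 40320 = 80640.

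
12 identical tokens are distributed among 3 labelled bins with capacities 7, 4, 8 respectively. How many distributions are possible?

Without the upper bounds there are C(14,2) = 91 ways to split 12 among 3 bins.
Subtract solutions that violate a single cap (substitute x_i' = x_i − (cap_i+1)): x_1 ≥ 8 gives C(6,2) = 15; x_2 ≥ 5 gives C(9,2) = 36; x_3 ≥ 9 gives C(5,2) = 10. Together 61.
No two caps can be exceeded simultaneously, so the pair terms are all 0.
By inclusion–exclusion the count is 91 − 61 + 0 = 30.

30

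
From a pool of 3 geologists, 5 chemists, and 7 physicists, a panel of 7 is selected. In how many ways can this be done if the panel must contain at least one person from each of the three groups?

Total 7-person selections from all 15: C(15,7) = 6435.
Subtract selections that omit an entire group: no geologists → C(12,7) = 792; no chemists → C(10,7) = 120; no physicists → C(8,7) = 8.
Add back selections omitting two groups (i.e. drawn from a single group): C(3,7) + C(5,7) + C(7,7) = 1.
By inclusion–exclusion: 6435 − 920 + 1 = 5516.

5516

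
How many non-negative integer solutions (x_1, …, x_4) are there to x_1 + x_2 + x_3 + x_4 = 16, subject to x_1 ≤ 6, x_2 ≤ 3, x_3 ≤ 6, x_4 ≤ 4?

20

By stars and bars, unrestricted non-negative solutions to x_1+…+x_4 = 16 number C(16+3,3) = 969.
Subtract solutions that violate a single cap (substitute x_i' = x_i − (cap_i+1)): x_1 ≥ 7 gives C(12,3) = 220; x_2 ≥ 4 gives C(15,3) = 455; x_3 ≥ 7 gives C(12,3) = 220; x_4 ≥ 5 gives C(14,3) = 364. Together 1259.
Add back pairs where two caps are both exceeded: 56 + 10 + 35 + 56 + 120 + 35 = 312.
Subtract triples: 0 + 1 + 0 + 1 = 2.
By inclusion–exclusion the count is 969 − 1259 + 312 − 2 = 20.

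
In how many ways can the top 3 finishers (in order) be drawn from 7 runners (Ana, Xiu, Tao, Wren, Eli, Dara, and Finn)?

210

There are 7 choices for 1st place, 6 for 2nd, and 5 for 3rd.
That gives 7 × 6 × 5 = 210.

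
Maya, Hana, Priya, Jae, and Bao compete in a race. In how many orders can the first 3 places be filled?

60

This is an ordered selection of 3 from 5: P(5,3).
That gives 5 × 4 × 3 = 60.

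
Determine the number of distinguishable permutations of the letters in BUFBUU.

60

BUFBUU has 6 letters with B appearing twice and U appearing 3 times.
The number of distinct arrangements is 6!/(3!·2!) = 720/12 = 60.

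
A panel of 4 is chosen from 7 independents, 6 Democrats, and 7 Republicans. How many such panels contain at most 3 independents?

Split by how many independents are chosen (0 through 3).
Sum: C(7,0)·C(13,4) + C(7,1)·C(13,3) + C(7,2)·C(13,2) + C(7,3)·C(13,1) = 715 + 2002 + 1638 + 455 = 4810.

4810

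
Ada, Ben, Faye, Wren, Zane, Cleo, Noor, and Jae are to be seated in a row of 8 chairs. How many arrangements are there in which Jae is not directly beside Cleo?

30240

There are 8! = 40320 arrangements in all. If Jae and Cleo are adjacent, merging them into one block gives 2·(7)! = 10080 arrangements.
Complementary counting: 40320 − 10080 = 30240.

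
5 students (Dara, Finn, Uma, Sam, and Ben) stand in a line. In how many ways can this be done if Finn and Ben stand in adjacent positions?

48

Place the 3 others and the Finn-Ben pair as 4 objects in a line; the pair has 2 internal arrangements.
That gives 2 × 4! = 2 × 24 = 48.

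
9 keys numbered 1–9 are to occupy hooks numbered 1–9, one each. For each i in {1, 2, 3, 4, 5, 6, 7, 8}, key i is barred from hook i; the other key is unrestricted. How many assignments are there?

148329

Let Aᵢ (for 1 ≤ i ≤ 8) be the placements that put key i in its forbidden hook. Any j of these fix j positions, leaving (9−j)! ways to fill the rest, and there are C(8,j) ways to pick which j.
By inclusion–exclusion, the number of valid placements is Σ_{j=0}^{8} (−1)^j C(8,j)·(9−j)!.
Computing: 362880 − 322560 + 141120 − 40320 + 8400 − 1344 + 168 − 16 + 1 = 148329.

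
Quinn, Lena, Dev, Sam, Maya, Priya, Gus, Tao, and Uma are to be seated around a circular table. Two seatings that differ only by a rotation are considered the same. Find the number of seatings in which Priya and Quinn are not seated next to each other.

30240

Without the restriction there are (8)! = 40320 seatings.
Seatings with Priya beside Quinn: treat them as a block with 2 internal orders, giving 2 × (7)! = 10080.
Subtracting, 40320 − 10080 = 30240.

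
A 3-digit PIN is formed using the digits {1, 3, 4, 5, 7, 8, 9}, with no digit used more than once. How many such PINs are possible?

Choose and order 3 of the 7 symbols: the first digit has 7 options, the next 6, then 5.
That product is 7 × 6 × 5 = 210.

210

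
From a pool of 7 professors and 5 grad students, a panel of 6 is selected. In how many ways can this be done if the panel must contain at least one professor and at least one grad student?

With no constraint there are C(12,6) = 924 possible selections.
Selections missing a whole group: no professors → C(5,6) = 0; no grad students → C(7,6) = 7.
Both groups omitted at once is impossible, so 924 − 7 = 917.

917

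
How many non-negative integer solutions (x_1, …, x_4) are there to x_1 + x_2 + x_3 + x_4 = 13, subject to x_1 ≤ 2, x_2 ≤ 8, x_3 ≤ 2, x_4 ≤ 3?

10

Ignoring the caps, the number of non-negative solutions to x_1+…+x_4 = 13 is C(16,3) = 560.
Subtract solutions that violate a single cap (substitute x_i' = x_i − (cap_i+1)): x_1 ≥ 3 gives C(13,3) = 286; x_2 ≥ 9 gives C(7,3) = 35; x_3 ≥ 3 gives C(13,3) = 286; x_4 ≥ 4 gives C(12,3) = 220. Together 827.
Add back pairs where two caps are both exceeded: 4 + 120 + 84 + 4 + 1 + 84 = 297.
Subtract triples: 0 + 0 + 20 + 0 = 20.
By inclusion–exclusion the count is 560 − 827 + 297 − 20 = 10.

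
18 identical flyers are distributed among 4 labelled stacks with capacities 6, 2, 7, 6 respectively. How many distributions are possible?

Ignoring the caps, the number of non-negative solutions to x_1+…+x_4 = 18 is C(21,3) = 1330.
Subtract solutions that violate a single cap (substitute x_i' = x_i − (cap_i+1)): x_1 ≥ 7 gives C(14,3) = 364; x_2 ≥ 3 gives C(18,3) = 816; x_3 ≥ 8 gives C(13,3) = 286; x_4 ≥ 7 gives C(14,3) = 364. Together 1830.
Add back pairs where two caps are both exceeded: 165 + 20 + 35 + 120 + 165 + 20 = 525.
Subtract triples: 1 + 4 + 0 + 1 = 6.
By inclusion–exclusion the count is 1330 − 1830 + 525 − 6 = 19.

19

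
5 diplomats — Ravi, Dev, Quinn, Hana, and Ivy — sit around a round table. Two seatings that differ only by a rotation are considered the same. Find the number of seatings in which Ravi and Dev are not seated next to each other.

All circular seatings of 5 people number (4)! = 24.
Those with Ravi next to Dev: fuse the pair into one unit and seat 4 units around a circle — 2·(3)! = 12.
Subtracting, 24 − 12 = 12.

12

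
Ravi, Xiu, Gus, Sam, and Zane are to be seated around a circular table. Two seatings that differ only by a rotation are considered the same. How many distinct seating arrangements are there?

Around a circle, 5 distinct people have 5!/5 = (4)! = 24 rotationally distinct seatings.

24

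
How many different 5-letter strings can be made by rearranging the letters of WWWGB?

WWWGB has 5 letters with W appearing 3 times.
Dividing 5! = 120 by 3! = 6 for the repeated letters gives 20.

20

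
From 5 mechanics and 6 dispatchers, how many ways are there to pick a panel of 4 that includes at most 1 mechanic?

Split by how many mechanics are chosen (0 through 1).
Sum: C(5,0)·C(6,4) + C(5,1)·C(6,3) = 15 + 100 = 115.

115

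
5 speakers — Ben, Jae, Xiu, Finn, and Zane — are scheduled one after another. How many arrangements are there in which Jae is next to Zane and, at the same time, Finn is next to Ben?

Treat {Jae,Zane} as one block (2 orders) and {Finn,Ben} as another (2 orders).
That leaves 3 units to arrange: 2 × 2 × 3! = 4 × 6 = 24.

24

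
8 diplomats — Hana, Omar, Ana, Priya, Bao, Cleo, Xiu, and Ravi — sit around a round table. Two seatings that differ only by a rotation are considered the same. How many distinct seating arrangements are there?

Around a circle, 8 distinct people have 8!/8 = (7)! = 5040 rotationally distinct seatings.

5040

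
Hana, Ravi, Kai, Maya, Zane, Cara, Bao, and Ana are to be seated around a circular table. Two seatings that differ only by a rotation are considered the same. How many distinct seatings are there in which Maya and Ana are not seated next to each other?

3600

Without the restriction there are (7)! = 5040 seatings.
Seatings with Maya beside Ana: treat them as a block with 2 internal orders, giving 2 × (6)! = 1440.
Subtracting, 5040 − 1440 = 3600.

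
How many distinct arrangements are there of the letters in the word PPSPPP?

6

Letter multiplicities in PPSPPP: P×5, S×1.
Dividing 6! = 720 by 5! = 120 for the repeated letters gives 6.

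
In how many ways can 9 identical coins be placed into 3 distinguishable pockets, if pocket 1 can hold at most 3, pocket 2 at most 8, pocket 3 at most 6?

Ignoring the caps, the number of non-negative solutions to x_1+…+x_3 = 9 is C(11,2) = 55.
Subtract solutions that violate a single cap (substitute x_i' = x_i − (cap_i+1)): x_1 ≥ 4 gives C(7,2) = 21; x_2 ≥ 9 gives C(2,2) = 1; x_3 ≥ 7 gives C(4,2) = 6. Together 28.
No two caps can be exceeded simultaneously, so the pair terms are all 0.
By inclusion–exclusion the count is 55 − 28 + 0 = 27.

27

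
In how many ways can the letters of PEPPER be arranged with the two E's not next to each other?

40

Total arrangements of PEPPER: 6!/(3!·2!) = 60.
If the two E's are adjacent, glue them into one block, leaving 5 items to arrange: (5)!/(3!) = 20 ways.
Subtracting, 60 − 20 = 40 arrangements keep the E's apart.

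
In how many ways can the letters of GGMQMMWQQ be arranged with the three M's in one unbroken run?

Treat the 3 copies of M as a single block. The multiset to arrange is then {MMM, G, G, Q, Q, Q, W}, 7 items in all.
That gives (7)!/(3!·2!) = 420 arrangements.

420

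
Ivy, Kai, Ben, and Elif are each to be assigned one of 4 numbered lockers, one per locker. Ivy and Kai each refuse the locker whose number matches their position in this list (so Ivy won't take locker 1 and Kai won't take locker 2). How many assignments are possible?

Let Aᵢ (for i ∈ {1, 2}) be the placements that put person i in their forbidden locker. Any j of these fix j positions, leaving (4−j)! ways to fill the rest, and there are C(2,j) ways to pick which j.
By inclusion–exclusion, the number of valid placements is Σ_{j=0}^{2} (−1)^j C(2,j)·(4−j)!.
Computing: 24 − 12 + 2 = 14.

14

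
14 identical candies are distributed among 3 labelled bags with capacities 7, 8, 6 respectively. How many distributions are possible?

By stars and bars, unrestricted non-negative solutions to x_1+…+x_3 = 14 number C(14+2,2) = 120.
Subtract solutions that violate a single cap (substitute x_i' = x_i − (cap_i+1)): x_1 ≥ 8 gives C(8,2) = 28; x_2 ≥ 9 gives C(7,2) = 21; x_3 ≥ 7 gives C(9,2) = 36. Together 85.
No two caps can be exceeded simultaneously, so the pair terms are all 0.
By inclusion–exclusion the count is 120 − 85 + 0 = 35.

35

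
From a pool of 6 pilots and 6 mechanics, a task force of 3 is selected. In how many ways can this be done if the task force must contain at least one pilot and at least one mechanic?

180

Unrestricted: C(12,3) = 220 ways to pick any 3 of the 12.
Subtract selections that omit an entire group: no pilots → C(6,3) = 20; no mechanics → C(6,3) = 20.
Both groups omitted at once is impossible, so 220 − 40 = 180.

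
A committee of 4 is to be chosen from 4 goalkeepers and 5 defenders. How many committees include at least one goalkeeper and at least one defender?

Unrestricted: C(9,4) = 126 ways to pick any 4 of the 9.
Selections missing a whole group: no goalkeepers → C(5,4) = 5; no defenders → C(4,4) = 1.
Both groups omitted at once is impossible, so 126 − 6 = 120.

120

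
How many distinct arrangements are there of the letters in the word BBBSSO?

BBBSSO has 6 letters with B appearing 3 times and S appearing twice.
Dividing 6! = 720 by 3!·2! = 12 for the repeated letters gives 60.

60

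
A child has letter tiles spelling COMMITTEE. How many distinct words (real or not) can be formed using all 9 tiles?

COMMITTEE has 9 letters with E appearing twice, M appearing twice, and T appearing twice.
So there are 9! / (2!·2!·2!) = 45360 distinguishable arrangements.

45360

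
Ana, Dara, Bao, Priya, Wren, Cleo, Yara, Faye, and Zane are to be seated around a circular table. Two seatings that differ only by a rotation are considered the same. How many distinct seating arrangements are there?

40320

Seat Ana anywhere (absorbing the rotational symmetry), then permute the other 8: (8)! = 40320.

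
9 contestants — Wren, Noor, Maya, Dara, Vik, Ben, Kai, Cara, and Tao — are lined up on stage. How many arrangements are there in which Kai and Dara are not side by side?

282240

There are 9! = 362880 arrangements in all. If Kai and Dara are adjacent, merging them into one block gives 2·(8)! = 80640 arrangements.
Complementary counting: 362880 − 80640 = 282240.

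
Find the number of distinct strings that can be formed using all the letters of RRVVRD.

60

RRVVRD has 6 letters with R appearing 3 times and V appearing twice.
Dividing 6! = 720 by 3!·2! = 12 for the repeated letters gives 60.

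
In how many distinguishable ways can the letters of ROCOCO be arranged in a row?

60

The 6 letters of ROCOCO have repeats: C appearing twice and O appearing 3 times.
The number of distinct arrangements is 6!/(3!·2!) = 720/12 = 60.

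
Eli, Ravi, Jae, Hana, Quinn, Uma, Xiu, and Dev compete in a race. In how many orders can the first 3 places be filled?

There are 8 choices for 1st place, 7 for 2nd, and 6 for 3rd.
That gives 8 × 7 × 6 = 336.

336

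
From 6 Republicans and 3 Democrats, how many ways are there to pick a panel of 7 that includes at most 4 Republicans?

15

Split by how many Republicans are chosen (0 through 4).
Sum: C(6,0)·C(3,7) + C(6,1)·C(3,6) + C(6,2)·C(3,5) + C(6,3)·C(3,4) + C(6,4)·C(3,3) = 0 + 0 + 0 + 0 + 15 = 15.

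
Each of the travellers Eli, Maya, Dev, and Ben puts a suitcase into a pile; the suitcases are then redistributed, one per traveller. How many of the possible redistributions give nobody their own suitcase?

9

This is the derangement count D_4: permutations of 4 items with no fixed point.
By inclusion–exclusion this is Σ_{j=0}^{4} (−1)^j C(4,j)·(4−j)!.
Computing: 24 − 24 + 12 − 4 + 1 = 9.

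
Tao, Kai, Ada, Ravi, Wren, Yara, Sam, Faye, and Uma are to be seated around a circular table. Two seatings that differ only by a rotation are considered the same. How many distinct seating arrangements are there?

Seat Tao anywhere (absorbing the rotational symmetry), then permute the other 8: (8)! = 40320.

40320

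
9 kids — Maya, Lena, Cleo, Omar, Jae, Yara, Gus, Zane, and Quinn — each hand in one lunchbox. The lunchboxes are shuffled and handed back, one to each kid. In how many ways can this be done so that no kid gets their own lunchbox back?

Let Aᵢ be the assignments in which kid i gets their own lunchbox. We want the size of the complement of A₁∪…∪A_9.
By inclusion–exclusion this is Σ_{j=0}^{9} (−1)^j C(9,j)·(9−j)!.
Computing: 362880 − 362880 + 181440 − 60480 + 15120 − 3024 + 504 − 72 + 9 − 1 = 133496.

133496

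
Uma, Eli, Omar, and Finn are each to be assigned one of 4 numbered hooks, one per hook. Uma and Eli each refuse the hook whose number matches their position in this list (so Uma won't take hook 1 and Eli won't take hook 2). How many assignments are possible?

Let Aᵢ (for i ∈ {1, 2}) be the placements that put person i in their forbidden hook. Any j of these fix j positions, leaving (4−j)! ways to fill the rest, and there are C(2,j) ways to pick which j.
By inclusion–exclusion, the number of valid placements is Σ_{j=0}^{2} (−1)^j C(2,j)·(4−j)!.
Computing: 24 − 12 + 2 = 14.

14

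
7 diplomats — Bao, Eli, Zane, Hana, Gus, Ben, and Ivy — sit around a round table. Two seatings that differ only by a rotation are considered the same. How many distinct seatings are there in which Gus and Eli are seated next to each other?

240

Treat {Gus, Eli} as one unit (2 internal orders) and seat the resulting 6 units around the table: (5)! circular arrangements.
So 2 × (5)! = 2 × 120 = 240.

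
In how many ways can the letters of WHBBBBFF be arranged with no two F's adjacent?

Total arrangements of WHBBBBFF: 8!/(4!·2!) = 840.
If the two F's are adjacent, glue them into one block, leaving 7 items to arrange: (7)!/(4!) = 210 ways.
Hence 840 − 210 = 630.

630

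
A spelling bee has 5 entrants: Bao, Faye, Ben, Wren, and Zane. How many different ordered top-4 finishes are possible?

120

This is an ordered selection of 4 from 5: P(5,4).
That gives 5 × 4 × 3 × 2 = 120.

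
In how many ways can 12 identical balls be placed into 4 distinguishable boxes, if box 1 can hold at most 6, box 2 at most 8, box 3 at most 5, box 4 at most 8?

By stars and bars, unrestricted non-negative solutions to x_1+…+x_4 = 12 number C(12+3,3) = 455.
Subtract solutions that violate a single cap (substitute x_i' = x_i − (cap_i+1)): x_1 ≥ 7 gives C(8,3) = 56; x_2 ≥ 9 gives C(6,3) = 20; x_3 ≥ 6 gives C(9,3) = 84; x_4 ≥ 9 gives C(6,3) = 20. Together 180.
No two caps can be exceeded simultaneously, so the pair terms are all 0.
By inclusion–exclusion the count is 455 − 180 + 0 = 275.

275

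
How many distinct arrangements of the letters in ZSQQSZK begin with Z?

With the first slot taken by Z, it remains to arrange the other 6 letters (SQQSZK).
Those 6 letters have Q appearing twice and S appearing twice, giving (6)!/(2!·2!) = 180.

180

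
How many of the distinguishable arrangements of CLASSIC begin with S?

360

Fix S in the first position and arrange the remaining 6 letters.
Those 6 letters have C appearing twice, giving (6)!/(2!) = 360.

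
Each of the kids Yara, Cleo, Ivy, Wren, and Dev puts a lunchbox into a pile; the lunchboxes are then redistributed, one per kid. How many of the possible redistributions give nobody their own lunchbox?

Let Aᵢ be the assignments in which kid i gets their own lunchbox. We want the size of the complement of A₁∪…∪A_5.
By inclusion–exclusion this is Σ_{j=0}^{5} (−1)^j C(5,j)·(5−j)!.
Computing: 120 − 120 + 60 − 20 + 5 − 1 = 44.

44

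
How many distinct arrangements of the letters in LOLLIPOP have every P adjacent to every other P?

Treat the 2 copies of P as a single block. The multiset to arrange is then {PP, I, L, L, L, O, O}, 7 items in all.
That gives (7)!/(3!·2!) = 420 arrangements.

420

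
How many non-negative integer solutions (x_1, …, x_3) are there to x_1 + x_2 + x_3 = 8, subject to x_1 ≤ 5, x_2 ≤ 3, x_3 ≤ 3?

10

Ignoring the caps, the number of non-negative solutions to x_1+…+x_3 = 8 is C(10,2) = 45.
Subtract solutions that violate a single cap (substitute x_i' = x_i − (cap_i+1)): x_1 ≥ 6 gives C(4,2) = 6; x_2 ≥ 4 gives C(6,2) = 15; x_3 ≥ 4 gives C(6,2) = 15. Together 36.
Add back pairs where two caps are both exceeded: 0 + 0 + 1 = 1.
By inclusion–exclusion the count is 45 − 36 + 1 = 10.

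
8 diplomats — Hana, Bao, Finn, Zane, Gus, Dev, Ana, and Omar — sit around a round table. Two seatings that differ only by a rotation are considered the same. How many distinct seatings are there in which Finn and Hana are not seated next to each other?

All circular seatings of 8 people number (7)! = 5040.
Seatings with Finn beside Hana: treat them as a block with 2 internal orders, giving 2 × (6)! = 1440.
Subtracting, 5040 − 1440 = 3600.

3600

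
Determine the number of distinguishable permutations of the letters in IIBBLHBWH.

15120

The 9 letters of IIBBLHBWH have repeats: B appearing 3 times, H appearing twice, and I appearing twice.
So there are 9! / (3!·2!·2!) = 15120 distinguishable arrangements.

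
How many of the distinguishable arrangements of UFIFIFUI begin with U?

Fix U in the first position and arrange the remaining 7 letters.
Those 7 letters have F appearing 3 times and I appearing 3 times, giving (7)!/(3!·3!) = 140.

140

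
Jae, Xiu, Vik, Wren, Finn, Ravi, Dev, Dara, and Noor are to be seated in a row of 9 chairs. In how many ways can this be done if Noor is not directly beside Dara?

There are 9! = 362880 arrangements in all. If Noor and Dara are adjacent, merging them into one block gives 2·(8)! = 80640 arrangements.
So 362880 − 80640 = 282240 arrangements keep them apart.

282240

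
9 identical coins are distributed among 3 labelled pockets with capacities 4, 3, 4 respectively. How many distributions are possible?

Ignoring the caps, the number of non-negative solutions to x_1+…+x_3 = 9 is C(11,2) = 55.
Subtract solutions that violate a single cap (substitute x_i' = x_i − (cap_i+1)): x_1 ≥ 5 gives C(6,2) = 15; x_2 ≥ 4 gives C(7,2) = 21; x_3 ≥ 5 gives C(6,2) = 15. Together 51.
Add back pairs where two caps are both exceeded: 1 + 0 + 1 = 2.
By inclusion–exclusion the count is 55 − 51 + 2 = 6.

6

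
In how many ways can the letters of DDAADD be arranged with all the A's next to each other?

Treat the 2 copies of A as a single block. The multiset to arrange is then {AA, D, D, D, D}, 5 items in all.
That gives (5)!/(4!) = 5 arrangements.

5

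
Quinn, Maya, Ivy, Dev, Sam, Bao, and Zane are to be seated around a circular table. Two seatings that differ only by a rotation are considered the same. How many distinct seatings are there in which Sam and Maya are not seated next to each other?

All circular seatings of 7 people number (6)! = 720.
Seatings with Sam beside Maya: treat them as a block with 2 internal orders, giving 2 × (5)! = 240.
Subtracting, 720 − 240 = 480.

480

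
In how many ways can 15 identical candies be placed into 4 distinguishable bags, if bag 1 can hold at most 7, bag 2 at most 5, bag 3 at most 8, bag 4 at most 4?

160

Ignoring the caps, the number of non-negative solutions to x_1+…+x_4 = 15 is C(18,3) = 816.
Subtract solutions that violate a single cap (substitute x_i' = x_i − (cap_i+1)): x_1 ≥ 8 gives C(10,3) = 120; x_2 ≥ 6 gives C(12,3) = 220; x_3 ≥ 9 gives C(9,3) = 84; x_4 ≥ 5 gives C(13,3) = 286. Together 710.
Add back pairs where two caps are both exceeded: 4 + 0 + 10 + 1 + 35 + 4 = 54.
By inclusion–exclusion the count is 816 − 710 + 54 = 160.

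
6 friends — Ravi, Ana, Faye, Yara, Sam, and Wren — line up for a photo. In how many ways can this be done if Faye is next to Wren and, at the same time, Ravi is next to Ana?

96

Treat {Faye,Wren} as one block (2 orders) and {Ravi,Ana} as another (2 orders).
That leaves 4 units to arrange: 2 × 2 × 4! = 4 × 24 = 96.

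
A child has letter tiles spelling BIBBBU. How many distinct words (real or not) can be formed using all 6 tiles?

30

BIBBBU has 6 letters with B appearing 4 times.
The number of distinct arrangements is 6!/(4!) = 720/24 = 30.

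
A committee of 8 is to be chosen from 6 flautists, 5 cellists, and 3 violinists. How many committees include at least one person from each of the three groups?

Unrestricted: C(14,8) = 3003 ways to pick any 8 of the 14.
Selections missing a whole group: no flautists → C(8,8) = 1; no cellists → C(9,8) = 9; no violinists → C(11,8) = 165.
Add back selections omitting two groups (i.e. drawn from a single group): C(6,8) + C(5,8) + C(3,8) = 0.
By inclusion–exclusion: 3003 − 175 + 0 = 2828.

2828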